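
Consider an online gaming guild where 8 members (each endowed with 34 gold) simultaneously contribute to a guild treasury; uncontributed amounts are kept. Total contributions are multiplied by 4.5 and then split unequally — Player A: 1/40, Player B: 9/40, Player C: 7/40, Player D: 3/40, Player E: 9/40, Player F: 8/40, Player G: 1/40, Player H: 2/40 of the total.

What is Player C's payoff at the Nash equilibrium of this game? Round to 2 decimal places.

87.55 gold

For player j, contributing a unit is worthwhile iff 4.5 × (j's share) ≥ 1, i.e. iff j's share is at least 0.2222.
Player B and Player E clear that bar, contributing 34 each; the remaining 6 contribute 0. Total contributed: 68.
Player C keeps 34 and receives 4.5 × 68 × 7/40 = 53.55 from the guild treasury, for a payoff of 87.55.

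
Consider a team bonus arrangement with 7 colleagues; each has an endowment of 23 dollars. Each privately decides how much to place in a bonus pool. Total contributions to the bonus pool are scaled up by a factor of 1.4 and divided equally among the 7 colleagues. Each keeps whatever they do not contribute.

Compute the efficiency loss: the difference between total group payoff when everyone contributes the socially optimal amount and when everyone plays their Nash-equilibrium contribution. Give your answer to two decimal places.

64.40 dollars

Each contributed unit returns 1.4/7 = 0.2000 to its contributor — below 1 — so contributing 0 is dominant for every player. At the Nash equilibrium everyone keeps their 23, and the group total is 7 × 23 = 161.
Each contributed unit returns 1.400 to the group as a whole (0.2000 to each of 7 players), which exceeds 1, so the social optimum is full contribution: group total = 1.400 × 161 = 225.40.
Efficiency loss = 225.40 − 161 = 64.40.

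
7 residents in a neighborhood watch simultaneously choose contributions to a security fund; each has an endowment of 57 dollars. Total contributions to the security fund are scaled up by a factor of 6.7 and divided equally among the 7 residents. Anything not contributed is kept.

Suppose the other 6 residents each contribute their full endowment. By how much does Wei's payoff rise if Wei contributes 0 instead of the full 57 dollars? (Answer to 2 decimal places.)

2.44 dollars

Switching from a contribution of 57 to 0 lets Wei keep an extra 57 dollars, but lowers the security fund by 57, which costs Wei their own share of that drop: 6.7/7 × 57 = 54.56.
Net gain = 57 − 54.56 = 2.44. The private return per contributed unit (0.9571) is below 1, so free-riding is indeed the best response regardless of what the others do.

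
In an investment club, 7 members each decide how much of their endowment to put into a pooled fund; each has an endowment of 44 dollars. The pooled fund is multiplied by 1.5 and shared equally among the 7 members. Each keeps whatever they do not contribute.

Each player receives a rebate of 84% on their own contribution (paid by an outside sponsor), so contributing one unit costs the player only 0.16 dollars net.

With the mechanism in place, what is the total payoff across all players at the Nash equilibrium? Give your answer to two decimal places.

The effective private return per unit is now (1.5/7) / 0.16 = 1.3393 > 1, so every player's dominant strategy flips to full contribution.
At the Nash equilibrium everyone contributes 44. Group total payoff = 7 × (44 × 0.84 + 1.5 × 44) = 720.72.

720.72 dollars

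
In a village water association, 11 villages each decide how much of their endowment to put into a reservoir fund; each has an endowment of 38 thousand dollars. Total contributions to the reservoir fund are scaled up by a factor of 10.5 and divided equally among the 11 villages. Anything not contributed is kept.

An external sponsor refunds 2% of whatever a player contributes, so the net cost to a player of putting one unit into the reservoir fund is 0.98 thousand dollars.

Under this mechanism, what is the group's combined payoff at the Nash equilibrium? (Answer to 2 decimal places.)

Even with the mechanism, each unit contributed returns only (10.5/11) / 0.98 = 0.9740 per unit of net cost, so contributing nothing is still dominant.
Everyone keeps their endowment and the group total is 11 × 38 = 418.

418.00 thousand dollars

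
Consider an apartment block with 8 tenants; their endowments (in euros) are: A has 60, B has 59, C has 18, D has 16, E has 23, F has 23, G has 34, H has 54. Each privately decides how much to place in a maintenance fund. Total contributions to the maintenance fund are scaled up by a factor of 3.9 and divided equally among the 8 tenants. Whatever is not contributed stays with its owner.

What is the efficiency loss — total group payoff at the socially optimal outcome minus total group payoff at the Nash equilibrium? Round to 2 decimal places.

832.30 euros

The private return per contributed unit is 3.9/8 = 0.4875 < 1 for every player regardless of endowment, so the Nash equilibrium is zero contribution and the group total is Σ E_j = 60 + 59 + 18 + 16 + 23 + 23 + 34 + 54 = 287.
Each contributed unit returns 3.900 to the group, so the social optimum is full contribution by everyone: group total = 3.900 × 287 = 1119.30.
Efficiency loss = (3.900 − 1) × 287 = 832.30.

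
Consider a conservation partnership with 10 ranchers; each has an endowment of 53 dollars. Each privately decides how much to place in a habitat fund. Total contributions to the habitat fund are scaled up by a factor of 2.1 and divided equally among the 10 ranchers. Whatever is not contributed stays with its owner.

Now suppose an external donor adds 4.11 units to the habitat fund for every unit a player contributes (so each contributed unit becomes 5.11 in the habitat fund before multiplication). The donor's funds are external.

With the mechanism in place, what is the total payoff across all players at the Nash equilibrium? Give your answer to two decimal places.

With the mechanism, a contributed unit returns 2.1 × 5.11 / 10 = 1.0731 per unit of net cost to the contributor — now above 1 — so contributing fully is weakly dominant for every player.
At the Nash equilibrium everyone contributes 53. Group total payoff = 2.1 × 5.11 × 530 = 5687.43.

5687.43 dollars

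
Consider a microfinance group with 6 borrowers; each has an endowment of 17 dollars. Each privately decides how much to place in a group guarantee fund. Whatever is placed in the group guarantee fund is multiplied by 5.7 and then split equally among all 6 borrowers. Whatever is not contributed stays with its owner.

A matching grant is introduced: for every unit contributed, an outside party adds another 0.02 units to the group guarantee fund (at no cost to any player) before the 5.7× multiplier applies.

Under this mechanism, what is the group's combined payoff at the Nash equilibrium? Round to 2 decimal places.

With the mechanism, a contributed unit returns 5.7 × 1.02 / 6 = 0.9690 per unit of net cost — still below 1 — so contributing 0 remains dominant for every player.
At the Nash equilibrium no one contributes; group total payoff = 6 × 17 = 102.

102.00 dollars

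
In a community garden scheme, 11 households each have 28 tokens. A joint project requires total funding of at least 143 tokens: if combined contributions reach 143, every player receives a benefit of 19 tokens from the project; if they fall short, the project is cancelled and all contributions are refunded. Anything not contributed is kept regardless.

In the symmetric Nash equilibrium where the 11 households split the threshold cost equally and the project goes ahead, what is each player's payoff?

Equal share of the threshold: 143/11 = 13.
At this profile no one gains by cutting their contribution: any cut drops the total below 143, the project is cancelled, contributions are refunded, and the deviator ends with 28, which is less than 28 − 13 + 19 = 34. Contributing more than 13 just wastes the excess. So contributing exactly 13 is a best response.
Each player's payoff: 28 − 13 + 19 = 34.

34 tokens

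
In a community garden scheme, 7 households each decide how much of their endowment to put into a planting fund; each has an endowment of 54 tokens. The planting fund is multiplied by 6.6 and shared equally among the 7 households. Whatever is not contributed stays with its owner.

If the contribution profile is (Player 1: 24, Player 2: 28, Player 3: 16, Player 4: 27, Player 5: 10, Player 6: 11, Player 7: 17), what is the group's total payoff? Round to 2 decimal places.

1122.80 tokens

Total contributed: 24 + 28 + 16 + 27 + 10 + 11 + 17 = 133; total kept: 7 × 54 − 133 = 245.
The planting fund pays out 6.6 × 133 = 877.80 in aggregate.
Group total = 245 + 877.80 = 1122.80.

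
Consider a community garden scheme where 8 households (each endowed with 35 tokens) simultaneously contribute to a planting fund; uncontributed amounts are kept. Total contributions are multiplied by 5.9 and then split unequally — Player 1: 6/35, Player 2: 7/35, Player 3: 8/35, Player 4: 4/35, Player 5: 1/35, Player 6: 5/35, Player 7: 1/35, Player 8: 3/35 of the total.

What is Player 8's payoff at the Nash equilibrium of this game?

A player with share s gets back 5.9·s per unit contributed, so full contribution is dominant for anyone with s > 1/5.9 = 0.1695 and zero contribution is dominant for anyone below.
Player 1, Player 2 and Player 3 are above the threshold, contributing 35 each; the remaining 5 contribute 0. Total contributed: 105.
Player 8 keeps 35 and receives 5.9 × 105 × 3/35 = 53.10 from the planting fund, for a payoff of 88.10.

88.10 tokens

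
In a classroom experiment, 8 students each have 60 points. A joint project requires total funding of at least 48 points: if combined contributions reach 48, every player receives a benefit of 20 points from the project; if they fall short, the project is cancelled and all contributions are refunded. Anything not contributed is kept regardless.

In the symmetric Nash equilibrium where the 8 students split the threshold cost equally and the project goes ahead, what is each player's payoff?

Equal share of the threshold: 48/8 = 6.
At this profile no one gains by cutting their contribution: any cut drops the total below 48, the project is cancelled, contributions are refunded, and the deviator ends with 60, which is less than 60 − 6 + 20 = 74. Contributing more than 6 just wastes the excess. So contributing exactly 6 is a best response.
Each player's payoff: 60 − 6 + 20 = 74.

74 points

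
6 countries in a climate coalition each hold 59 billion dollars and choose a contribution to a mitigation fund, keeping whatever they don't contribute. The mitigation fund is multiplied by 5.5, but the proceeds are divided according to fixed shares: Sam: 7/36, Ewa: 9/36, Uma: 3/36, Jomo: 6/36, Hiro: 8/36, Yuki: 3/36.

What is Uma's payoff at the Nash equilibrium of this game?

140.13 billion dollars

Each unit j contributes comes back to j as 5.5 × (j's share), so j prefers to contribute only if that share exceeds 1/5.5 = 0.1818; otherwise keeping the unit dominates.
The shares above 0.1818 belong to Sam, Ewa and Hiro, contributing 59 each; the remaining 3 contribute 0. Total contributed: 177.
Uma keeps 59 and receives 5.5 × 177 × 3/36 = 81.13 from the mitigation fund, for a payoff of 140.13.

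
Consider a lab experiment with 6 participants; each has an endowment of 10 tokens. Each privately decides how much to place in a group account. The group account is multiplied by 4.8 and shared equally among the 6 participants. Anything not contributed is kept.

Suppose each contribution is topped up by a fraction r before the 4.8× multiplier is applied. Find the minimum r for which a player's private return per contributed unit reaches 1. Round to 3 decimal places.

0.250

With matching at rate r, one contributed unit becomes (1 + r) in the group account and returns 4.8 × (1 + r) / 6 to the contributor.
Setting this equal to 1: 1 + r = 6/4.8 = 1.2500.
So the minimum matching rate is r = 1.2500 − 1 = 0.250.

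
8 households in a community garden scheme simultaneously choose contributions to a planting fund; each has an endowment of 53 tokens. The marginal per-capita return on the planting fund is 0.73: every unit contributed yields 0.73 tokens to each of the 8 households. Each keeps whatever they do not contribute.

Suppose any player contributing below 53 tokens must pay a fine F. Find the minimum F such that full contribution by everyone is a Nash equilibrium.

14.31 tokens

Given the others contribute fully, the best deviation is to contribute 0 (any partial contribution still incurs the fine and gives up units whose private return 0.73 is below 1).
Deviating from 53 to 0 saves 53 tokens but forfeits the deviator's share of the drop in the planting fund: 0.73 × 53 = 38.69.
So the deviation gain is 53 − 38.69 = 14.31, and the fine must be at least 14.31 tokens to wipe it out.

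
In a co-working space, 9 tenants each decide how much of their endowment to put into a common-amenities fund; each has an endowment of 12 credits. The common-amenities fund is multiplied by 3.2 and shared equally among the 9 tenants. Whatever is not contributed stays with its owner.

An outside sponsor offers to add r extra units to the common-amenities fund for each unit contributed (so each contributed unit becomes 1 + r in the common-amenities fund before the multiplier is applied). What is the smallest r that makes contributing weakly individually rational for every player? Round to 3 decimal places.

1.813

With matching at rate r, one contributed unit becomes (1 + r) in the common-amenities fund and returns 3.2 × (1 + r) / 9 to the contributor.
Setting this equal to 1: 1 + r = 9/3.2 = 2.8125.
So the minimum matching rate is r = 2.8125 − 1 = 1.813.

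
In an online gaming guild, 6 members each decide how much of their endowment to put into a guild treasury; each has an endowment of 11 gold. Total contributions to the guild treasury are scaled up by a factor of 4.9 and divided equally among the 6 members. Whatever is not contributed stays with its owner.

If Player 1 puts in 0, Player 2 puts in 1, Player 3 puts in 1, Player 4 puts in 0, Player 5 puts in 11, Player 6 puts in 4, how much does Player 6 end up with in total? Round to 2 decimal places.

Total contributed: 0 + 1 + 1 + 0 + 11 + 4 = 17.
Each receives 4.9 × 17 / 6 = 13.88 from the guild treasury.
Player 6 keeps 11 − 4 = 7, so Player 6's payoff is 7 + 13.88 = 20.88.

20.88 gold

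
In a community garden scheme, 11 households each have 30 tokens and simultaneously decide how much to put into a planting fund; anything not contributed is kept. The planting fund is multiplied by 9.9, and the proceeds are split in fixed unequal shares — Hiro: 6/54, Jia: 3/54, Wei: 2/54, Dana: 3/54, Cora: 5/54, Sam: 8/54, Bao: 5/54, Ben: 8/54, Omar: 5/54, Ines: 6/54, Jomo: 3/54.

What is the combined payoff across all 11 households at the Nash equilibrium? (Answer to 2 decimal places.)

1398.00 tokens

Each unit j contributes comes back to j as 9.9 × (j's share), so j prefers to contribute only if that share exceeds 1/9.9 = 0.1010; otherwise keeping the unit dominates.
The shares above 0.1010 belong to Hiro, Sam, Ben and Ines, contributing 30 each; the remaining 7 contribute 0. Total contributed: 120.
The planting fund pays out 9.9 × 120 = 1188.00 in total (split across the unequal shares, but the aggregate is all that matters for the group sum).
The 7 free-riders keep 30 each, adding 210. Group total = 210 + 1188.00 = 1398.00.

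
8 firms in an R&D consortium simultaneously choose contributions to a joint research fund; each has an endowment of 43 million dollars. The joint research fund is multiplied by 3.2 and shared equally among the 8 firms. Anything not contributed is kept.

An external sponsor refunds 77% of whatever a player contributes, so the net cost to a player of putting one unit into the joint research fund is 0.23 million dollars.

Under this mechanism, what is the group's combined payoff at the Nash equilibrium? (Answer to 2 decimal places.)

1365.68 million dollars

Under the mechanism each unit contributed yields (3.2/8) / 0.23 = 1.7391 back to its contributor per unit of net cost, which exceeds 1, making full contribution the dominant choice for everyone.
At the Nash equilibrium everyone contributes 43. Group total payoff = 8 × (43 × 0.77 + 3.2 × 43) = 1365.68.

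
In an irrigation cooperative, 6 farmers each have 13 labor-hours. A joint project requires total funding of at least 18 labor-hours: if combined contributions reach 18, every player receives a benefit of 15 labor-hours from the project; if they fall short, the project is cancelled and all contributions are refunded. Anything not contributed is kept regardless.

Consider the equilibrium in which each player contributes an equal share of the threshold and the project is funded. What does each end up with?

25 labor-hours

Equal share of the threshold: 18/6 = 3.
At this profile no one gains by cutting their contribution: any cut drops the total below 18, the project is cancelled, contributions are refunded, and the deviator ends with 13, which is less than 13 − 3 + 15 = 25. Contributing more than 3 just wastes the excess. So contributing exactly 3 is a best response.
Each player's payoff: 13 − 3 + 15 = 25.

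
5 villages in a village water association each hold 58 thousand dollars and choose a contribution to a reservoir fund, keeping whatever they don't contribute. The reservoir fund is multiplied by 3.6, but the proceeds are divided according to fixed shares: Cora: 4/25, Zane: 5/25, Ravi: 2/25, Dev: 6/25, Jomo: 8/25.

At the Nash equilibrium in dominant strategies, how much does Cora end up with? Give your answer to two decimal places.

Each unit j contributes comes back to j as 3.6 × (j's share), so j prefers to contribute only if that share exceeds 1/3.6 = 0.2778; otherwise keeping the unit dominates.
Jomo alone (share 8/25) is above the threshold, contributing 58; the remaining 4 contribute 0. Total contributed: 58.
Cora keeps 58 and receives 3.6 × 58 × 4/25 = 33.41 from the reservoir fund, for a payoff of 91.41.

91.41 thousand dollars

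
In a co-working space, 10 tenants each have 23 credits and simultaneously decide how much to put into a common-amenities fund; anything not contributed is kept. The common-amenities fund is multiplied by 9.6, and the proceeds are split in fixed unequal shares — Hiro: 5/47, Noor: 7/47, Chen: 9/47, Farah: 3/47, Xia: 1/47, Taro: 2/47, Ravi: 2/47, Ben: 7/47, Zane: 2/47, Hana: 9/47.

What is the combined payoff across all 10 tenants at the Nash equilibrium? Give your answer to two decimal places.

For player j, contributing a unit is worthwhile iff 9.6 × (j's share) ≥ 1, i.e. iff j's share is at least 0.1042.
Hiro, Noor, Chen, Ben and Hana are above the threshold, contributing 23 each; the remaining 5 contribute 0. Total contributed: 115.
The common-amenities fund pays out 9.6 × 115 = 1104.00 in total (split across the unequal shares, but the aggregate is all that matters for the group sum).
The 5 free-riders keep 23 each, adding 115. Group total = 115 + 1104.00 = 1219.00.

1219.00 credits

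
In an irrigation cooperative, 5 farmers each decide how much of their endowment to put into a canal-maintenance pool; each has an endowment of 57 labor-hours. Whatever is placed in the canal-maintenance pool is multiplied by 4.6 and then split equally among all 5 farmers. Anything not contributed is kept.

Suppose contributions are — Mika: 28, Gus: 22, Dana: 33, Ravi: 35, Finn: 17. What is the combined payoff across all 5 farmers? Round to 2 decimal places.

771.00 labor-hours

Total contributed: 28 + 22 + 33 + 35 + 17 = 135; total kept: 5 × 57 − 135 = 150.
The canal-maintenance pool pays out 4.6 × 135 = 621.00 in aggregate.
Group total = 150 + 621.00 = 771.00.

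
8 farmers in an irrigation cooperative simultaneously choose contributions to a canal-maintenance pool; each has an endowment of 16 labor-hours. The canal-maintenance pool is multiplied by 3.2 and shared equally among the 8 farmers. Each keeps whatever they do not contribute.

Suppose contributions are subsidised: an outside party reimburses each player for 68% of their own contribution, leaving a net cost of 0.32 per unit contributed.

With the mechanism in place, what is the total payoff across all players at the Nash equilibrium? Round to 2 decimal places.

496.64 labor-hours

Under the mechanism each unit contributed yields (3.2/8) / 0.32 = 1.2500 back to its contributor per unit of net cost, which exceeds 1, making full contribution the dominant choice for everyone.
At the Nash equilibrium everyone contributes 16. Group total payoff = 8 × (16 × 0.68 + 3.2 × 16) = 496.64.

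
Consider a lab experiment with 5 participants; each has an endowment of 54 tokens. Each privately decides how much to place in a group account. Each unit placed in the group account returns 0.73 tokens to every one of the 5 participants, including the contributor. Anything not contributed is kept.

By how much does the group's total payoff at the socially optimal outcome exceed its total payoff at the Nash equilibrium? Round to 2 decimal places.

715.50 tokens

The private return per contributed unit is 0.73 < 1, so contributing 0 is dominant for every player. At the Nash equilibrium everyone keeps their 54, and the group total is 5 × 54 = 270.
Each contributed unit returns 3.650 to the group as a whole (0.73 to each of 5 players), which exceeds 1, so the social optimum is full contribution: group total = 3.650 × 270 = 985.50.
Efficiency loss = 985.50 − 270 = 715.50.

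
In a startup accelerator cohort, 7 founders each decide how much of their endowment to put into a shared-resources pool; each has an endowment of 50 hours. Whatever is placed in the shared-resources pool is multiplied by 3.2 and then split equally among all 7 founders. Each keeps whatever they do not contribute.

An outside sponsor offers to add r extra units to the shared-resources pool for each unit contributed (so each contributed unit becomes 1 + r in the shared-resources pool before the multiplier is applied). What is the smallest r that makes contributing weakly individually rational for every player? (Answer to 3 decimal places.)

With matching at rate r, one contributed unit becomes (1 + r) in the shared-resources pool and returns 3.2 × (1 + r) / 7 to the contributor.
Setting this equal to 1: 1 + r = 7/3.2 = 2.1875.
So the minimum matching rate is r = 2.1875 − 1 = 1.188.

1.188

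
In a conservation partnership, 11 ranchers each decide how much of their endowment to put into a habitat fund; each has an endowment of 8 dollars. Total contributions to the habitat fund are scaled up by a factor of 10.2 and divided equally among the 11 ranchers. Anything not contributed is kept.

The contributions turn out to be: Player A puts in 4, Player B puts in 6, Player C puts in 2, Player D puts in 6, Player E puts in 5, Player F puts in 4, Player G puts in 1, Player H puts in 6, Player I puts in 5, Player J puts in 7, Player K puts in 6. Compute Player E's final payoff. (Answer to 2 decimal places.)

51.22 dollars

Total contributed: 4 + 6 + 2 + 6 + 5 + 4 + 1 + 6 + 5 + 7 + 6 = 52.
Each receives 10.2 × 52 / 11 = 48.22 from the habitat fund.
Player E keeps 8 − 5 = 3, so Player E's payoff is 3 + 48.22 = 51.22.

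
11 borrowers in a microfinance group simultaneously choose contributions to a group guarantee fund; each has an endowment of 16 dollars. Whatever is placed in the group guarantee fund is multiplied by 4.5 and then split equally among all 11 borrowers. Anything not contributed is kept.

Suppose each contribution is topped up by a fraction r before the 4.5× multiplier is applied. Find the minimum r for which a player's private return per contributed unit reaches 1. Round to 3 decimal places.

With matching at rate r, one contributed unit becomes (1 + r) in the group guarantee fund and returns 4.5 × (1 + r) / 11 to the contributor.
Setting this equal to 1: 1 + r = 11/4.5 = 2.4444.
So the minimum matching rate is r = 2.4444 − 1 = 1.444.

1.444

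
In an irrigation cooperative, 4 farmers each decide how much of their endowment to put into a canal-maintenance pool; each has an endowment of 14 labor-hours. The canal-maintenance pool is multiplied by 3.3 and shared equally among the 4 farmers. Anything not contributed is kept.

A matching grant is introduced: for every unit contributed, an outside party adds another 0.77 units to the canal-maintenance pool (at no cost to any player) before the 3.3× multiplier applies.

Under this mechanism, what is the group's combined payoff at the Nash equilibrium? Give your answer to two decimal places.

With the mechanism, a contributed unit returns 3.3 × 1.77 / 4 = 1.4603 per unit of net cost to the contributor — now above 1 — so contributing fully is weakly dominant for every player.
So the Nash equilibrium is full contribution by all 4; the group earns 3.3 × 1.77 × 56 = 327.10.

327.10 labor-hours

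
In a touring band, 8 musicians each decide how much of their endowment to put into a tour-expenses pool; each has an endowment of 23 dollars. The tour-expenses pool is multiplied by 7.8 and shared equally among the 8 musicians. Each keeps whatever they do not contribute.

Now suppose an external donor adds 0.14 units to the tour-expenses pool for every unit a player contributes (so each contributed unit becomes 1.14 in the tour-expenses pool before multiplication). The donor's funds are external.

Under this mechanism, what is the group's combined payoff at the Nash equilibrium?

Under the mechanism each unit contributed yields 7.8 × 1.14 / 8 = 1.1115 back to its contributor per unit of net cost, which exceeds 1, making full contribution the dominant choice for everyone.
At the Nash equilibrium everyone contributes 23. Group total payoff = 7.8 × 1.14 × 184 = 1636.13.

1636.13 dollars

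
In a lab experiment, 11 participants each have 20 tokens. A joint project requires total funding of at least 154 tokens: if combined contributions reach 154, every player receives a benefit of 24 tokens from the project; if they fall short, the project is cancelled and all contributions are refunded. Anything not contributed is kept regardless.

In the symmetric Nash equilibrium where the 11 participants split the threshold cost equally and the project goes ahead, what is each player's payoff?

30 tokens

Equal share of the threshold: 154/11 = 14.
At this profile no one gains by cutting their contribution: any cut drops the total below 154, the project is cancelled, contributions are refunded, and the deviator ends with 20, which is less than 20 − 14 + 24 = 30. Contributing more than 14 just wastes the excess. So contributing exactly 14 is a best response.
Each player's payoff: 20 − 14 + 24 = 30.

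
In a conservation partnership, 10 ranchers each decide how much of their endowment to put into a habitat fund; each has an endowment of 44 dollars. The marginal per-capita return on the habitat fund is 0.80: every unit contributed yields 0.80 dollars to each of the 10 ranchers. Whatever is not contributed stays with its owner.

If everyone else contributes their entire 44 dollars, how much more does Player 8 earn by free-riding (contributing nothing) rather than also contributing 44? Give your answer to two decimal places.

8.80 dollars

Switching from a contribution of 44 to 0 lets Player 8 keep an extra 44 dollars, but lowers the habitat fund by 44, which costs Player 8 their own share of that drop: 0.80 × 44 = 35.20.
Net gain = 44 − 35.20 = 8.80. The private return per contributed unit (0.80) is below 1, so free-riding is indeed the best response regardless of what the others do.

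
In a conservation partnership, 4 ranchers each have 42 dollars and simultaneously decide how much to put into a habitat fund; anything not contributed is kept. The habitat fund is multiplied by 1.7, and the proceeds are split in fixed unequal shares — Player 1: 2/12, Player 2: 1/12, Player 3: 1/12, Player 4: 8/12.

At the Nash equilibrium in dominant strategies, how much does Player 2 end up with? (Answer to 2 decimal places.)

47.95 dollars

A player with share s gets back 1.7·s per unit contributed, so full contribution is dominant for anyone with s > 1/1.7 = 0.5882 and zero contribution is dominant for anyone below.
Only Player 4 (8/12) clears that bar, contributing 42; the remaining 3 contribute 0. Total contributed: 42.
Player 2 keeps 42 and receives 1.7 × 42 × 1/12 = 5.95 from the habitat fund, for a payoff of 47.95.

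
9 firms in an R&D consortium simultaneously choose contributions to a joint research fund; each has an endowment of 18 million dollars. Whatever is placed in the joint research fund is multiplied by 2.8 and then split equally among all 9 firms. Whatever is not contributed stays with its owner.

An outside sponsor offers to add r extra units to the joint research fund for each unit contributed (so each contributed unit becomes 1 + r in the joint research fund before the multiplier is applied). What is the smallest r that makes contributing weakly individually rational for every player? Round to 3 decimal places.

2.214

With matching at rate r, one contributed unit becomes (1 + r) in the joint research fund and returns 2.8 × (1 + r) / 9 to the contributor.
Setting this equal to 1: 1 + r = 9/2.8 = 3.2143.
So the minimum matching rate is r = 3.2143 − 1 = 2.214.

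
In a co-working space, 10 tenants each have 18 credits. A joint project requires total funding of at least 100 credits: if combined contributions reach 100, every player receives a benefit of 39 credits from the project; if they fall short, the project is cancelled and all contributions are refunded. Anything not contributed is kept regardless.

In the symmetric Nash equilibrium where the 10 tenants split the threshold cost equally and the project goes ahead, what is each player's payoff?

Equal share of the threshold: 100/10 = 10.
At this profile no one gains by cutting their contribution: any cut drops the total below 100, the project is cancelled, contributions are refunded, and the deviator ends with 18, which is less than 18 − 10 + 39 = 47. Contributing more than 10 just wastes the excess. So contributing exactly 10 is a best response.
Each player's payoff: 18 − 10 + 39 = 47.

47 credits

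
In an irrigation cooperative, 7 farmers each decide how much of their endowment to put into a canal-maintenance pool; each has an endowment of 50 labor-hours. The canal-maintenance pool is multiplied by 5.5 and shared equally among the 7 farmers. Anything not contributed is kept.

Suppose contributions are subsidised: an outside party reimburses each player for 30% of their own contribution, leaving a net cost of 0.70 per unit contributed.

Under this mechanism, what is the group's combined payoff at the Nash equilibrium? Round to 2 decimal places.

The effective private return per unit is now (5.5/7) / 0.70 = 1.1224 > 1, so every player's dominant strategy flips to full contribution.
So the Nash equilibrium is full contribution by all 7; the group earns 7 × (50 × 0.30 + 5.5 × 50) = 2030.00.

2030.00 labor-hours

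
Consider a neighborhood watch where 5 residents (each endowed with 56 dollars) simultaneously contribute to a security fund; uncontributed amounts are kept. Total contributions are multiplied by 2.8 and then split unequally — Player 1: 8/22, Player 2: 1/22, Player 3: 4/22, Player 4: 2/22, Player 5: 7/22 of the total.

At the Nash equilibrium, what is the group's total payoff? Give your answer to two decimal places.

380.80 dollars

For player j, contributing a unit is worthwhile iff 2.8 × (j's share) ≥ 1, i.e. iff j's share is at least 0.3571.
Only Player 1 (8/22) clears that bar, contributing 56; the remaining 4 contribute 0. Total contributed: 56.
The security fund pays out 2.8 × 56 = 156.80 in total (split across the unequal shares, but the aggregate is all that matters for the group sum).
The 4 free-riders keep 56 each, adding 224. Group total = 224 + 156.80 = 380.80.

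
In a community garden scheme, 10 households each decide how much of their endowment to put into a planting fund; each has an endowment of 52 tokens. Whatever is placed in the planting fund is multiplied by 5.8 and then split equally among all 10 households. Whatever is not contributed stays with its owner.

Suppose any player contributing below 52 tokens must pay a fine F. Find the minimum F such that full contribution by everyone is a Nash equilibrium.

21.84 tokens

Given the others contribute fully, the best deviation is to contribute 0 (any partial contribution still incurs the fine and gives up units whose private return 0.5800 is below 1).
Deviating from 52 to 0 saves 52 tokens but forfeits the deviator's share of the drop in the planting fund: 5.8/10 × 52 = 30.16.
So the deviation gain is 52 − 30.16 = 21.84, and the fine must be at least 21.84 tokens to wipe it out.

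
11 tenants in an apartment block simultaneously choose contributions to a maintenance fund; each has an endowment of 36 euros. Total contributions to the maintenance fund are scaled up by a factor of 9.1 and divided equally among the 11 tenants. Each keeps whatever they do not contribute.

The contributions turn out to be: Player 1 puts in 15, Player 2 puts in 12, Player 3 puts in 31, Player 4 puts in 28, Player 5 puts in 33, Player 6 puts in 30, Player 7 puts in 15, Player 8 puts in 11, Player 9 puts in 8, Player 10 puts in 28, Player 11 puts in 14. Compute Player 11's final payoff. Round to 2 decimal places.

Total contributed: 15 + 12 + 31 + 28 + 33 + 30 + 15 + 11 + 8 + 28 + 14 = 225.
Each receives 9.1 × 225 / 11 = 186.14 from the maintenance fund.
Player 11 keeps 36 − 14 = 22, so Player 11's payoff is 22 + 186.14 = 208.14.

208.14 euros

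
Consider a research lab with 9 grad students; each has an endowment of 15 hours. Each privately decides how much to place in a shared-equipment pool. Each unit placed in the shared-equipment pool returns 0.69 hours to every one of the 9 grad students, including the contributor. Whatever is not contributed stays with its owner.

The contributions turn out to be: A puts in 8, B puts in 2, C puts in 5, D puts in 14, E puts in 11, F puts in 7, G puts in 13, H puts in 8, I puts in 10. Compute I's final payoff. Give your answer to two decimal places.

Total contributed: 8 + 2 + 5 + 14 + 11 + 7 + 13 + 8 + 10 = 78.
Each receives 0.69 × 78 = 53.82 from the shared-equipment pool.
I keeps 15 − 10 = 5, so I's payoff is 5 + 53.82 = 58.82.

58.82 hours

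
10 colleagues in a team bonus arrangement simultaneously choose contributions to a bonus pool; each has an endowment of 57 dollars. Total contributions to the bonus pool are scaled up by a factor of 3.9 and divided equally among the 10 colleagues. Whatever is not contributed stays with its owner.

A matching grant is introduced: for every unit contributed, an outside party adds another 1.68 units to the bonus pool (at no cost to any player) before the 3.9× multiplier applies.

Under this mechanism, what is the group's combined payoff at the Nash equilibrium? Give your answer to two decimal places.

5957.64 dollars

The effective private return per unit is now 3.9 × 2.68 / 10 = 1.0452 > 1, so every player's dominant strategy flips to full contribution.
So the Nash equilibrium is full contribution by all 10; the group earns 3.9 × 2.68 × 570 = 5957.64.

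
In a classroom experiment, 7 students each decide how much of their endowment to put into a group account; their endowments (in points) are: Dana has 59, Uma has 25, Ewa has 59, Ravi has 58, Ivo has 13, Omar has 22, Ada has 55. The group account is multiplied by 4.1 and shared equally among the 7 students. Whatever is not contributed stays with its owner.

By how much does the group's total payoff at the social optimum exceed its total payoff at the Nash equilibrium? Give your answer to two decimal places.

The private return per contributed unit is 4.1/7 = 0.5857 < 1 for every player regardless of endowment, so the Nash equilibrium is zero contribution and the group total is Σ E_j = 59 + 25 + 59 + 58 + 13 + 22 + 55 = 291.
Each contributed unit returns 4.100 to the group, so the social optimum is full contribution by everyone: group total = 4.100 × 291 = 1193.10.
Efficiency loss = (4.100 − 1) × 291 = 902.10.

902.10 points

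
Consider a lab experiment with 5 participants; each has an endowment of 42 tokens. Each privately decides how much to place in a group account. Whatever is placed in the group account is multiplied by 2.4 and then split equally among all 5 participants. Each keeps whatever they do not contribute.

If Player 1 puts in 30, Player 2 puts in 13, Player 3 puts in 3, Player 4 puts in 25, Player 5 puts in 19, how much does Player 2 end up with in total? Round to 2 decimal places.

Total contributed: 30 + 13 + 3 + 25 + 19 = 90.
Each receives 2.4 × 90 / 5 = 43.20 from the group account.
Player 2 keeps 42 − 13 = 29, so Player 2's payoff is 29 + 43.20 = 72.20.

72.20 tokens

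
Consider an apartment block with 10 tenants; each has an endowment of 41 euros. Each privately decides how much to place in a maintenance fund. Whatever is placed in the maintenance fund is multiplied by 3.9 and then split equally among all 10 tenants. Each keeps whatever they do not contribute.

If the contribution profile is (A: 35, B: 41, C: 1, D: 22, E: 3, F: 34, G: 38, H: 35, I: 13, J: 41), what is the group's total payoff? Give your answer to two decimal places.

1172.70 euros

Total contributed: 35 + 41 + 1 + 22 + 3 + 34 + 38 + 35 + 13 + 41 = 263; total kept: 10 × 41 − 263 = 147.
The maintenance fund pays out 3.9 × 263 = 1025.70 in aggregate.
Group total = 147 + 1025.70 = 1172.70.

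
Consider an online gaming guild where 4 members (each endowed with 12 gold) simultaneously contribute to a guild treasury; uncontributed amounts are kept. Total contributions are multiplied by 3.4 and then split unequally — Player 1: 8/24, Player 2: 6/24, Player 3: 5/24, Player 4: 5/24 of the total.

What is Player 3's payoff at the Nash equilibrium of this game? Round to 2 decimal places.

For player j, contributing a unit is worthwhile iff 3.4 × (j's share) ≥ 1, i.e. iff j's share is at least 0.2941.
Only Player 1 (8/24) clears that bar, contributing 12; the remaining 3 contribute 0. Total contributed: 12.
Player 3 keeps 12 and receives 3.4 × 12 × 5/24 = 8.50 from the guild treasury, for a payoff of 20.50.

20.50 gold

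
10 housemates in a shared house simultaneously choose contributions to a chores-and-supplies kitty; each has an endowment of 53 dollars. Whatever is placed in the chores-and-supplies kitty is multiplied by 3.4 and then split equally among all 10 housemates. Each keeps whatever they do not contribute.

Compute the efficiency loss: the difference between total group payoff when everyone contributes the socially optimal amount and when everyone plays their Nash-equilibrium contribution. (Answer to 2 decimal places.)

1272.00 dollars

Each contributed unit returns 3.4/10 = 0.3400 to its contributor — below 1 — so contributing 0 is dominant for every player. At the Nash equilibrium everyone keeps their 53, and the group total is 10 × 53 = 530.
Each contributed unit returns 3.400 to the group as a whole (0.3400 to each of 10 players), which exceeds 1, so the social optimum is full contribution: group total = 3.400 × 530 = 1802.00.
Efficiency loss = 1802.00 − 530 = 1272.00.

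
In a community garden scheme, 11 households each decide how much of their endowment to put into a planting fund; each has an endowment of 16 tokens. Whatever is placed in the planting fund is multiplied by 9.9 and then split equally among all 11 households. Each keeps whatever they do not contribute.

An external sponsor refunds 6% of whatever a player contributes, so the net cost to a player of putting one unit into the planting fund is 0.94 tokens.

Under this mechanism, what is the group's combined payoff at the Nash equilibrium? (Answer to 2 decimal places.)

176.00 tokens

The effective private return is (9.9/11) / 0.94 = 0.9574, which is still under 1, so the mechanism doesn't change anyone's dominant strategy: zero contribution.
Everyone keeps their endowment and the group total is 11 × 16 = 176.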